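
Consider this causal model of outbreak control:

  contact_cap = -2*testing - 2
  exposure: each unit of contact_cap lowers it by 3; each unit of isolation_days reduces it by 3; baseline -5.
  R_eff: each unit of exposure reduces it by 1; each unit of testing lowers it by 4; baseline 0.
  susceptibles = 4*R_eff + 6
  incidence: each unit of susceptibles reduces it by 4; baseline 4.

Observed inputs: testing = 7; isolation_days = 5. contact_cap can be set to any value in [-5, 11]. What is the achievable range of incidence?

-420 to 348

Intervening on contact_cap fixes its value directly, overriding its dependence on testing.
Substituting into the exposure equation gives exposure = -3*contact_cap - 20.
Substituting into the R_eff equation gives R_eff = 3*contact_cap - 8.
So susceptibles = 12*contact_cap - 26.
This gives incidence = -48*contact_cap + 108.
Linear in contact_cap, so extremes are at the endpoints: contact_cap = -5 gives incidence = 348; contact_cap = 11 gives incidence = -420.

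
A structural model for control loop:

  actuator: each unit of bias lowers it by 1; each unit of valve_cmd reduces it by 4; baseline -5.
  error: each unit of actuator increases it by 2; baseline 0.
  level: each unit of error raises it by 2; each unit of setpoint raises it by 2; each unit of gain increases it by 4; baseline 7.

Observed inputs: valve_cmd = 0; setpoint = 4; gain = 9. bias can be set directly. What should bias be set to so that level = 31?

bias = 0

Substituting into the actuator equation gives actuator = -bias - 5.
Substituting into the error equation gives error = -2*bias - 10.
So level = -4*bias + 31.
Solve -4*bias + 31 = 31: bias = (31 - 31) / -4 = 0.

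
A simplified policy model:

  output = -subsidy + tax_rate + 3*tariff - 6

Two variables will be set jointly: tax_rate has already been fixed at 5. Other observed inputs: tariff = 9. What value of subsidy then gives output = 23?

subsidy = 3

With tax_rate held at 5:
Substituting into the output equation gives output = -subsidy + 26.
Solve -subsidy + 26 = 23: subsidy = (23 - 26) / -1 = 3.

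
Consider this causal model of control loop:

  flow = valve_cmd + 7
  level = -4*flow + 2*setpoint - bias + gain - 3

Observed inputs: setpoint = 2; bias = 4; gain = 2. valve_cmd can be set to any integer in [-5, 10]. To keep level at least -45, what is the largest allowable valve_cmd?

Substituting into the level equation gives level = -4*valve_cmd - 29.
Require -4*valve_cmd - 29 ≥ -45, so valve_cmd ≤ 4.
The largest integer in [-5, 10] satisfying this is 4.

valve_cmd = 4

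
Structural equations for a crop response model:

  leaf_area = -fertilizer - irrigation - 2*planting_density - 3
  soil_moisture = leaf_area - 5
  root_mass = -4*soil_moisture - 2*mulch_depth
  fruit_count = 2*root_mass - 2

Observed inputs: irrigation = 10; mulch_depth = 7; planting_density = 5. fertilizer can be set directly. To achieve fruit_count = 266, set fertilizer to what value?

Substituting into the leaf_area equation gives leaf_area = -fertilizer - 23.
So soil_moisture = -fertilizer - 28.
Substituting into the root_mass equation gives root_mass = 4*fertilizer + 98.
This gives fruit_count = 8*fertilizer + 194.
Solve 8*fertilizer + 194 = 266: fertilizer = (266 - 194) / 8 = 9.

fertilizer = 9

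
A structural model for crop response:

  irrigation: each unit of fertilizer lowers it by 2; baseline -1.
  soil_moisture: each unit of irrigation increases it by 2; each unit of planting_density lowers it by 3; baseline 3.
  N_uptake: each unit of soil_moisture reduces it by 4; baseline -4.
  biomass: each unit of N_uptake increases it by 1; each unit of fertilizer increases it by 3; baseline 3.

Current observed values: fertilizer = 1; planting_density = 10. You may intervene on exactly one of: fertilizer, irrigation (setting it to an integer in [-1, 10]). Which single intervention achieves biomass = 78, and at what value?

set irrigation = 4

Intervening on fertilizer: biomass = 19*fertilizer + 115. Reaching 78 requires fertilizer = -37/19, not an integer.
Intervening on irrigation: with other inputs at their observed values, biomass = -8*irrigation + 110. Solving for 78 gives irrigation = 4, within [-1, 10].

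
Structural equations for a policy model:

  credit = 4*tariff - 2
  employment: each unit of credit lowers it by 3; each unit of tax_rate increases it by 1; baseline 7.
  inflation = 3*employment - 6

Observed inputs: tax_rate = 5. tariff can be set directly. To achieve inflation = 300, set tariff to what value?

Substituting into the employment equation gives employment = -12*tariff + 18.
Substituting into the inflation equation gives inflation = -36*tariff + 48.
Solve -36*tariff + 48 = 300: tariff = (300 - 48) / -36 = -7.

tariff = -7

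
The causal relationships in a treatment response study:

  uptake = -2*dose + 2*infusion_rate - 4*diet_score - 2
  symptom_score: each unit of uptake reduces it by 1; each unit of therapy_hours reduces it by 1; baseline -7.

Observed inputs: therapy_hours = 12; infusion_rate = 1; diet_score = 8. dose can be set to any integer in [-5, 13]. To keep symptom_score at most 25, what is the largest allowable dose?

dose = 6

Substituting into the uptake equation gives uptake = -2*dose - 32.
Substituting into the symptom_score equation gives symptom_score = 2*dose + 13.
Require 2*dose + 13 ≤ 25, so dose ≤ 6.
The largest integer in [-5, 13] satisfying this is 6.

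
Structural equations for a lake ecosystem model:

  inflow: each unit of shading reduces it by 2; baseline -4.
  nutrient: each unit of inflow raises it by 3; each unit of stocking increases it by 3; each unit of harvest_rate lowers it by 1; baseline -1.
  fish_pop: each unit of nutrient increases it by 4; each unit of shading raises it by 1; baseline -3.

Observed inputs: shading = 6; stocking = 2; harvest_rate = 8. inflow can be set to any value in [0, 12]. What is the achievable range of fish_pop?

Intervening on inflow fixes its value directly, overriding its dependence on shading.
Substituting into the nutrient equation gives nutrient = 3*inflow - 3.
Substituting into the fish_pop equation gives fish_pop = 12*inflow - 9.
Linear in inflow, so extremes are at the endpoints: inflow = 0 gives fish_pop = -9; inflow = 12 gives fish_pop = 135.

-9 to 135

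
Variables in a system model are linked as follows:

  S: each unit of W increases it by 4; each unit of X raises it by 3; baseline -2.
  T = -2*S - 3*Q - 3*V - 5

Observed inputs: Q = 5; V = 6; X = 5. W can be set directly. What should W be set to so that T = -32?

W = -4

Substituting into the S equation gives S = 4*W + 13.
Substituting into the T equation gives T = -8*W - 64.
Solve -8*W - 64 = -32: W = (-32 + 64) / -8 = -4.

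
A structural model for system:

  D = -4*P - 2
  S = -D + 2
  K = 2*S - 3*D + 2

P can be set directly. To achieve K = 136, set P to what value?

P = 6

Substituting into the S equation gives S = 4*P + 4.
Substituting into the K equation gives K = 20*P + 16.
Solve 20*P + 16 = 136: P = (136 - 16) / 20 = 6.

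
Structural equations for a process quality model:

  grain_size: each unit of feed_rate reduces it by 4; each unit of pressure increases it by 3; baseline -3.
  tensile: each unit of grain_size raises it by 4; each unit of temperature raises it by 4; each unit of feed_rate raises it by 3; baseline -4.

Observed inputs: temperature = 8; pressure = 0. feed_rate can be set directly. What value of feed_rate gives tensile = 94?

Substituting into the grain_size equation gives grain_size = -4*feed_rate - 3.
Substituting into the tensile equation gives tensile = -13*feed_rate + 16.
Solve -13*feed_rate + 16 = 94: feed_rate = (94 - 16) / -13 = -6.

feed_rate = -6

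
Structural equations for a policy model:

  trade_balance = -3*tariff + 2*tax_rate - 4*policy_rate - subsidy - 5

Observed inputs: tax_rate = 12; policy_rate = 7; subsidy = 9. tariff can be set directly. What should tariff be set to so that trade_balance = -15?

Substituting into the trade_balance equation gives trade_balance = -3*tariff - 18.
Solve -3*tariff - 18 = -15: tariff = (-15 + 18) / -3 = -1.

tariff = -1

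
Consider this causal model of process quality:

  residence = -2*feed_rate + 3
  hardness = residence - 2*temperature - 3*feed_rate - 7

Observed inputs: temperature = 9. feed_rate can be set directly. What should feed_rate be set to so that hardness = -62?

feed_rate = 8

Substituting into the hardness equation gives hardness = -5*feed_rate - 22.
Solve -5*feed_rate - 22 = -62: feed_rate = (-62 + 22) / -5 = 8.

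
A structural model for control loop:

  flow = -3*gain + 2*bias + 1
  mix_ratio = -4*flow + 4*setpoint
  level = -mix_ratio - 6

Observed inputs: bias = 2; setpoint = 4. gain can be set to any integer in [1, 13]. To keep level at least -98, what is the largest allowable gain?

Substituting into the flow equation gives flow = -3*gain + 5.
So mix_ratio = 12*gain - 4.
So level = -12*gain - 2.
Require -12*gain - 2 ≥ -98, so gain ≤ 8.
The largest integer in [1, 13] satisfying this is 8.

gain = 8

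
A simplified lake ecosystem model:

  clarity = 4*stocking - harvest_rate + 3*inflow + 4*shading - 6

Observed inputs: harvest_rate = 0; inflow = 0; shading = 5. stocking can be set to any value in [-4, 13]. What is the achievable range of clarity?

Substituting into the clarity equation gives clarity = 4*stocking + 14.
Linear in stocking, so extremes are at the endpoints: stocking = -4 gives clarity = -2; stocking = 13 gives clarity = 66.

-2 to 66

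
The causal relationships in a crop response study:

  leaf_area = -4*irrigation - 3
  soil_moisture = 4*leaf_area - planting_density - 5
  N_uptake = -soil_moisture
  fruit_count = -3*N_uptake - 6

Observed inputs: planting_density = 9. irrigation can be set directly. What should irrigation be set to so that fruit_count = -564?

irrigation = 10

Substituting into the soil_moisture equation gives soil_moisture = -16*irrigation - 26.
Substituting into the N_uptake equation gives N_uptake = 16*irrigation + 26.
This gives fruit_count = -48*irrigation - 84.
Solve -48*irrigation - 84 = -564: irrigation = (-564 + 84) / -48 = 10.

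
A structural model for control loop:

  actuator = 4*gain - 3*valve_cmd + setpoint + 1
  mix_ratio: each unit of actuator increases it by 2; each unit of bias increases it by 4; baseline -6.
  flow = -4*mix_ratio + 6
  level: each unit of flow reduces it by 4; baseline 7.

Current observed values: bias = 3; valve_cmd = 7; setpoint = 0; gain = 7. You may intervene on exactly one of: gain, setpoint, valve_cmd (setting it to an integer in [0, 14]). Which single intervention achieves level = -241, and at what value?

set valve_cmd = 13

Intervening on gain: level = 128*gain - 561. Reaching -241 requires gain = 5/2, not an integer.
Intervening on setpoint: level = 32*setpoint + 335. Reaching -241 requires setpoint = -18, outside [0, 14].
Intervening on valve_cmd: with other inputs at their observed values, level = -96*valve_cmd + 1007. Solving for -241 gives valve_cmd = 13, within [0, 14].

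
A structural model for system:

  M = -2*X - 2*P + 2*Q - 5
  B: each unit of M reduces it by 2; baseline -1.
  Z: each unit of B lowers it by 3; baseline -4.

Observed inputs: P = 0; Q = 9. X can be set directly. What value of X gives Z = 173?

Substituting into the M equation gives M = -2*X + 13.
So B = 4*X - 27.
Substituting into the Z equation gives Z = -12*X + 77.
Solve -12*X + 77 = 173: X = (173 - 77) / -12 = -8.

X = -8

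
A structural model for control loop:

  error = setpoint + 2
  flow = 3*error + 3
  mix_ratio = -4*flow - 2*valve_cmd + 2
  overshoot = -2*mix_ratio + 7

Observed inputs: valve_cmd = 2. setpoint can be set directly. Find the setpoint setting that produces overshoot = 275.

setpoint = 8

Substituting into the flow equation gives flow = 3*setpoint + 9.
This gives mix_ratio = -12*setpoint - 38.
overshoot becomes 24*setpoint + 83.
Solve 24*setpoint + 83 = 275: setpoint = (275 - 83) / 24 = 8.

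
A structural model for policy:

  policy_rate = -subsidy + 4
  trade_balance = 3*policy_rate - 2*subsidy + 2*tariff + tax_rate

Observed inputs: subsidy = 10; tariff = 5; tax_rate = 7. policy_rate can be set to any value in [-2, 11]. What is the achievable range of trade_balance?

-9 to 30

Intervening on policy_rate fixes its value directly, overriding its dependence on subsidy.
Substituting into the trade_balance equation gives trade_balance = 3*policy_rate - 3.
Linear in policy_rate, so extremes are at the endpoints: policy_rate = -2 gives trade_balance = -9; policy_rate = 11 gives trade_balance = 30.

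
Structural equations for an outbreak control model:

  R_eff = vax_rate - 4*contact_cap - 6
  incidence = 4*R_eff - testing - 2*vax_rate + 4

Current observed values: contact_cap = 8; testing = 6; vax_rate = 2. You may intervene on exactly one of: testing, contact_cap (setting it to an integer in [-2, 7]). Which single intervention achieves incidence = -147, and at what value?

set testing = 3

Intervening on testing: with other inputs at their observed values, incidence = -testing - 144. Solving for -147 gives testing = 3, within [-2, 7].
Intervening on contact_cap: incidence = -16*contact_cap - 22. Reaching -147 requires contact_cap = 125/16, not an integer.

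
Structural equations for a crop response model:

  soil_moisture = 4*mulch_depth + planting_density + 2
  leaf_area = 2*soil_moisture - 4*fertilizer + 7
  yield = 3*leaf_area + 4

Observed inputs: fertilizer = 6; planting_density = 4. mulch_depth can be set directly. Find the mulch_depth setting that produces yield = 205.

Substituting into the soil_moisture equation gives soil_moisture = 4*mulch_depth + 6.
Substituting into the leaf_area equation gives leaf_area = 8*mulch_depth - 5.
So yield = 24*mulch_depth - 11.
Solve 24*mulch_depth - 11 = 205: mulch_depth = (205 + 11) / 24 = 9.

mulch_depth = 9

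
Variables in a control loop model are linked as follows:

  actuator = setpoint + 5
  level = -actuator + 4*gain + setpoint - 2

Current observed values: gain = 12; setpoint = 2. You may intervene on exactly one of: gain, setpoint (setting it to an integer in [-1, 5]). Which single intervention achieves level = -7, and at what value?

set gain = 0

Intervening on gain: with other inputs at their observed values, level = 4*gain - 7. Solving for -7 gives gain = 0, within [-1, 5].
Intervening on setpoint: the paths from setpoint to level cancel (net effect zero), leaving level = 41; -7 is unreachable this way.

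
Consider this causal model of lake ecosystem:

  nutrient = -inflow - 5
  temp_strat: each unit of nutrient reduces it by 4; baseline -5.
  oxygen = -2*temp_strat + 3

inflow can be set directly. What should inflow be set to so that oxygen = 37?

Substituting into the temp_strat equation gives temp_strat = 4*inflow + 15.
Substituting into the oxygen equation gives oxygen = -8*inflow - 27.
Solve -8*inflow - 27 = 37: inflow = (37 + 27) / -8 = -8.

inflow = -8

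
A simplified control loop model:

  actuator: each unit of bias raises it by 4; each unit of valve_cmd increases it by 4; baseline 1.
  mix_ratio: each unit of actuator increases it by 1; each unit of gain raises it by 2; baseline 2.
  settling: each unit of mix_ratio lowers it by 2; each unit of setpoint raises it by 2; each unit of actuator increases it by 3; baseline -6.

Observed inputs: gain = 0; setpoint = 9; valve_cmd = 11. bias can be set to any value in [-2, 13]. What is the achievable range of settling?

Substituting into the actuator equation gives actuator = 4*bias + 45.
Substituting into the mix_ratio equation gives mix_ratio = 4*bias + 47.
Substituting into the settling equation gives settling = 4*bias + 53.
Linear in bias, so extremes are at the endpoints: bias = -2 gives settling = 45; bias = 13 gives settling = 105.

45 to 105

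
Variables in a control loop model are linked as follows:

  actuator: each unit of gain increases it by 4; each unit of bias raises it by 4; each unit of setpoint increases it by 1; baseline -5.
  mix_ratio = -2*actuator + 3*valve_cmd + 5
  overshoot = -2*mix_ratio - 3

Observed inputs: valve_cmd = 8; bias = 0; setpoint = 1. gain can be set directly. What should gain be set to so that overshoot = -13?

gain = 4

Substituting into the actuator equation gives actuator = 4*gain - 4.
This gives mix_ratio = -8*gain + 37.
overshoot becomes 16*gain - 77.
Solve 16*gain - 77 = -13: gain = (-13 + 77) / 16 = 4.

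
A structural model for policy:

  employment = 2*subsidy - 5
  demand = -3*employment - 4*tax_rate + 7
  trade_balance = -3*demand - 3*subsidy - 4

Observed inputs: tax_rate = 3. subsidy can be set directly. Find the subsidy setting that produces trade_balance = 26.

Substituting into the demand equation gives demand = -6*subsidy + 10.
Substituting into the trade_balance equation gives trade_balance = 15*subsidy - 34.
Solve 15*subsidy - 34 = 26: subsidy = (26 + 34) / 15 = 4.

subsidy = 4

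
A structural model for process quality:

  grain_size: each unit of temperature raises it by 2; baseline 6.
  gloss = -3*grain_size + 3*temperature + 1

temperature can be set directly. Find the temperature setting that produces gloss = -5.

temperature = -4

Substituting into the gloss equation gives gloss = -3*temperature - 17.
Solve -3*temperature - 17 = -5: temperature = (-5 + 17) / -3 = -4.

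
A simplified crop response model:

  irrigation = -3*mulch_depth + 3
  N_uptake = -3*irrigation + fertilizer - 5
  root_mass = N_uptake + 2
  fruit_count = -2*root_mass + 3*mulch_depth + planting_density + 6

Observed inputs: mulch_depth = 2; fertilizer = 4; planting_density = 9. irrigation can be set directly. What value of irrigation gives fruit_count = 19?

Intervening on irrigation fixes its value directly, overriding its dependence on mulch_depth.
Substituting into the N_uptake equation gives N_uptake = -3*irrigation - 1.
root_mass becomes -3*irrigation + 1.
This gives fruit_count = 6*irrigation + 19.
Solve 6*irrigation + 19 = 19: irrigation = (19 - 19) / 6 = 0.

irrigation = 0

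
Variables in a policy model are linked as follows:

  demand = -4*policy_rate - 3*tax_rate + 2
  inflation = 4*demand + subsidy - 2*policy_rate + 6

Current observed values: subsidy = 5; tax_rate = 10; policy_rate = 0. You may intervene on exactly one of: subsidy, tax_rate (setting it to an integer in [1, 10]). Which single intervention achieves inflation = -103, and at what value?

Intervening on subsidy: with other inputs at their observed values, inflation = subsidy - 106. Solving for -103 gives subsidy = 3, within [1, 10].
Intervening on tax_rate: inflation = -12*tax_rate + 19. Reaching -103 requires tax_rate = 61/6, not an integer.

set subsidy = 3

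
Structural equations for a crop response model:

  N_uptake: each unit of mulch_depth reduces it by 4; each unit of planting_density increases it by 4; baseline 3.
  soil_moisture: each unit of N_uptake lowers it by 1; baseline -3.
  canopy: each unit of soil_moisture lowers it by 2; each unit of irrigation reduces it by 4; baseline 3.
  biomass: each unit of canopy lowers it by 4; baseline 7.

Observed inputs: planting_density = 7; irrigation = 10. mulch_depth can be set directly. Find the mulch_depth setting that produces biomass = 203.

mulch_depth = 10

Substituting into the N_uptake equation gives N_uptake = -4*mulch_depth + 31.
So soil_moisture = 4*mulch_depth - 34.
Substituting into the canopy equation gives canopy = -8*mulch_depth + 31.
Substituting into the biomass equation gives biomass = 32*mulch_depth - 117.
Solve 32*mulch_depth - 117 = 203: mulch_depth = (203 + 117) / 32 = 10.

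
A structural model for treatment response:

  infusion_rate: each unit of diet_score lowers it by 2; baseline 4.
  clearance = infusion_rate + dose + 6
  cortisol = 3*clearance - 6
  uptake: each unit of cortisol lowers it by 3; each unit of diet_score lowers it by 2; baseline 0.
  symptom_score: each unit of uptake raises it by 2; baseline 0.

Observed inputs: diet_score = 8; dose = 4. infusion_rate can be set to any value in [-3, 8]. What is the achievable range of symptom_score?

-320 to -122

Intervening on infusion_rate fixes its value directly, overriding its dependence on diet_score.
Substituting into the clearance equation gives clearance = infusion_rate + 10.
So cortisol = 3*infusion_rate + 24.
Substituting into the uptake equation gives uptake = -9*infusion_rate - 88.
This gives symptom_score = -18*infusion_rate - 176.
Linear in infusion_rate, so extremes are at the endpoints: infusion_rate = -3 gives symptom_score = -122; infusion_rate = 8 gives symptom_score = -320.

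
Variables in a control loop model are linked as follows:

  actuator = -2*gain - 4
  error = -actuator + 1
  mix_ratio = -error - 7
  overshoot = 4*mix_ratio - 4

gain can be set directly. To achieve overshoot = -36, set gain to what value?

gain = -2

Substituting into the error equation gives error = 2*gain + 5.
Substituting into the mix_ratio equation gives mix_ratio = -2*gain - 12.
This gives overshoot = -8*gain - 52.
Solve -8*gain - 52 = -36: gain = (-36 + 52) / -8 = -2.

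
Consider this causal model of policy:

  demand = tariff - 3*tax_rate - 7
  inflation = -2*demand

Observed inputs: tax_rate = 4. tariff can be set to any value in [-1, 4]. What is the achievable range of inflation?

30 to 40

Substituting into the demand equation gives demand = tariff - 19.
Substituting into the inflation equation gives inflation = -2*tariff + 38.
Linear in tariff, so extremes are at the endpoints: tariff = -1 gives inflation = 40; tariff = 4 gives inflation = 30.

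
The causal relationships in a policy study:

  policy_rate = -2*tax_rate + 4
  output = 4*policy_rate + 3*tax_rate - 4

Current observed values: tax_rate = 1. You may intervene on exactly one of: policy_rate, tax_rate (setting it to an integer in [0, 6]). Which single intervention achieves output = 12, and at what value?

set tax_rate = 0

Intervening on policy_rate: output = 4*policy_rate - 1. Reaching 12 requires policy_rate = 13/4, not an integer.
Intervening on tax_rate: with other inputs at their observed values, output = -5*tax_rate + 12. Solving for 12 gives tax_rate = 0, within [0, 6].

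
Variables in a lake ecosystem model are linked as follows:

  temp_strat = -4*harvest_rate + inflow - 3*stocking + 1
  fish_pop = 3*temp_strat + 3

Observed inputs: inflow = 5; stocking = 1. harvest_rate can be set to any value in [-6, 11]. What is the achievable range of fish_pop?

-120 to 84

Substituting into the temp_strat equation gives temp_strat = -4*harvest_rate + 3.
fish_pop becomes -12*harvest_rate + 12.
Linear in harvest_rate, so extremes are at the endpoints: harvest_rate = -6 gives fish_pop = 84; harvest_rate = 11 gives fish_pop = -120.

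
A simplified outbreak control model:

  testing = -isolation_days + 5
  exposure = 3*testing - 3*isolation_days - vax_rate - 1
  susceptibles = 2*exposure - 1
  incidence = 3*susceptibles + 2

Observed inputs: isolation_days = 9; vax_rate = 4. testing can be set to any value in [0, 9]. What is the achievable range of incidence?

-193 to -31

Intervening on testing fixes its value directly, overriding its dependence on isolation_days.
Substituting into the exposure equation gives exposure = 3*testing - 32.
So susceptibles = 6*testing - 65.
This gives incidence = 18*testing - 193.
Linear in testing, so extremes are at the endpoints: testing = 0 gives incidence = -193; testing = 9 gives incidence = -31.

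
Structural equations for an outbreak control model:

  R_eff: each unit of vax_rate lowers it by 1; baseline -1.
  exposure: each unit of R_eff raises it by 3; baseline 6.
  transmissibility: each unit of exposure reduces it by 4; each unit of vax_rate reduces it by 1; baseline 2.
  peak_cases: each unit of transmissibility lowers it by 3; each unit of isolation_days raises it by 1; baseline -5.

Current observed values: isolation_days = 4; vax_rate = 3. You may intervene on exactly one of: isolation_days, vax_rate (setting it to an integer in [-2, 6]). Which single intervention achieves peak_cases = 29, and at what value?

set vax_rate = 0

Intervening on isolation_days: peak_cases = isolation_days - 74. Reaching 29 requires isolation_days = 103, outside [-2, 6].
Intervening on vax_rate: with other inputs at their observed values, peak_cases = -33*vax_rate + 29. Solving for 29 gives vax_rate = 0, within [-2, 6].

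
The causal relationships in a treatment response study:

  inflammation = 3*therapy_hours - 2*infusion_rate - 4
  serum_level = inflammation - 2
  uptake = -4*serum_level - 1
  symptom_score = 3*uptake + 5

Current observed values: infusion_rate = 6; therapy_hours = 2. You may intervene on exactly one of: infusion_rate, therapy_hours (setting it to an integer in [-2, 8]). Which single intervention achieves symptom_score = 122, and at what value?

set infusion_rate = 5

Intervening on infusion_rate: with other inputs at their observed values, symptom_score = 24*infusion_rate + 2. Solving for 122 gives infusion_rate = 5, within [-2, 8].
Intervening on therapy_hours: symptom_score = -36*therapy_hours + 218. Reaching 122 requires therapy_hours = 8/3, not an integer.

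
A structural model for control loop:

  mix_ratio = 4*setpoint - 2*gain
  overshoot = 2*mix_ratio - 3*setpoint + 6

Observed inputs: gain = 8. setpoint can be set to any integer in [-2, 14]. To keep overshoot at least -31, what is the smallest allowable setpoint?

setpoint = -1

Substituting into the mix_ratio equation gives mix_ratio = 4*setpoint - 16.
Substituting into the overshoot equation gives overshoot = 5*setpoint - 26.
Require 5*setpoint - 26 ≥ -31, so setpoint ≥ -1.
The smallest integer in [-2, 14] satisfying this is -1.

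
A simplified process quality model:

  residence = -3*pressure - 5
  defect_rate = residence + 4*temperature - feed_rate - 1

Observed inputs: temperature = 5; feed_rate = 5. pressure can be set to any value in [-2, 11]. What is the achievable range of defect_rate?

-24 to 15

Substituting into the defect_rate equation gives defect_rate = -3*pressure + 9.
Linear in pressure, so extremes are at the endpoints: pressure = -2 gives defect_rate = 15; pressure = 11 gives defect_rate = -24.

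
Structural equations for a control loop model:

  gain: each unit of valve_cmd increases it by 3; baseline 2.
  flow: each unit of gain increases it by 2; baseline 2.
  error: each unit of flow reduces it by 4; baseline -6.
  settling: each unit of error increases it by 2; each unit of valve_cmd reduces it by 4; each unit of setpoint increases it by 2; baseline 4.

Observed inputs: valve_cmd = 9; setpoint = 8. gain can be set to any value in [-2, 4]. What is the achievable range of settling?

-108 to -12

Intervening on gain fixes its value directly, overriding its dependence on valve_cmd.
Substituting into the error equation gives error = -8*gain - 14.
Substituting into the settling equation gives settling = -16*gain - 44.
Linear in gain, so extremes are at the endpoints: gain = -2 gives settling = -12; gain = 4 gives settling = -108.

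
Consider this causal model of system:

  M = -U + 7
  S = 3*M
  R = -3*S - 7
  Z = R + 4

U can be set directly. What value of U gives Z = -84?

U = -2

Substituting into the S equation gives S = -3*U + 21.
Substituting into the R equation gives R = 9*U - 70.
Substituting into the Z equation gives Z = 9*U - 66.
Solve 9*U - 66 = -84: U = (-84 + 66) / 9 = -2.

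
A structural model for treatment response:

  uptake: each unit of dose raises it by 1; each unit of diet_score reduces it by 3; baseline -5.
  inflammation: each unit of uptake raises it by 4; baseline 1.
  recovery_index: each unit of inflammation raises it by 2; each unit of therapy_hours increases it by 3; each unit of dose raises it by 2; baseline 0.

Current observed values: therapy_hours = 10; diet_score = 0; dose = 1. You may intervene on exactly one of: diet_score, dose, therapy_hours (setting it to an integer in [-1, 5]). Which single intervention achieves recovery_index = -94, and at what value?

Intervening on diet_score: with other inputs at their observed values, recovery_index = -24*diet_score + 2. Solving for -94 gives diet_score = 4, within [-1, 5].
Intervening on dose: recovery_index = 10*dose - 8. Reaching -94 requires dose = -43/5, not an integer.
Intervening on therapy_hours: recovery_index = 3*therapy_hours - 28. Reaching -94 requires therapy_hours = -22, outside [-1, 5].

set diet_score = 4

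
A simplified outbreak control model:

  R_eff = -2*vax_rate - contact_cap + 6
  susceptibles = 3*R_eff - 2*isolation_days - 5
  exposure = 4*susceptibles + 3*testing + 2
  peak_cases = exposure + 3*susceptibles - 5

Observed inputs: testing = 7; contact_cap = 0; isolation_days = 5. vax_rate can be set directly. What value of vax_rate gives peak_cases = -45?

Substituting into the R_eff equation gives R_eff = -2*vax_rate + 6.
Substituting into the susceptibles equation gives susceptibles = -6*vax_rate + 3.
Substituting into the exposure equation gives exposure = -24*vax_rate + 35.
Substituting into the peak_cases equation gives peak_cases = -42*vax_rate + 39.
Solve -42*vax_rate + 39 = -45: vax_rate = (-45 - 39) / -42 = 2.

vax_rate = 2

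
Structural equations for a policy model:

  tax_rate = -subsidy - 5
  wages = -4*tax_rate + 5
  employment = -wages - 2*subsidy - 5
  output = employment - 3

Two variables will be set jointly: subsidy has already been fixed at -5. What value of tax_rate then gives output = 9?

tax_rate = 3

With subsidy held at -5:
Intervening on tax_rate fixes its value directly, overriding its dependence on subsidy.
Substituting into the employment equation gives employment = 4*tax_rate.
So output = 4*tax_rate - 3.
Solve 4*tax_rate - 3 = 9: tax_rate = (9 + 3) / 4 = 3.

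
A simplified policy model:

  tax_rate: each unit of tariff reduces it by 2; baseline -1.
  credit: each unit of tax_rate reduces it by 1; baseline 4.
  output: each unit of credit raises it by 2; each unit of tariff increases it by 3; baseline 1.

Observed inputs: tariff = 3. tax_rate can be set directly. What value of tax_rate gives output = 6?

tax_rate = 6

Intervening on tax_rate fixes its value directly, overriding its dependence on tariff.
Substituting into the output equation gives output = -2*tax_rate + 18.
Solve -2*tax_rate + 18 = 6: tax_rate = (6 - 18) / -2 = 6.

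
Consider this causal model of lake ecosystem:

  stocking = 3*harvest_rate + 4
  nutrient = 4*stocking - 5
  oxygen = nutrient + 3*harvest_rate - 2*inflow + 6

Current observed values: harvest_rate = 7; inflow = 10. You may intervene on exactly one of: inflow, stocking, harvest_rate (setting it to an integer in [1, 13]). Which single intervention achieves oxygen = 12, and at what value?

Intervening on inflow: oxygen = -2*inflow + 122. Reaching 12 requires inflow = 55, outside [1, 13].
Intervening on stocking: oxygen = 4*stocking + 2. Reaching 12 requires stocking = 5/2, not an integer.
Intervening on harvest_rate: with other inputs at their observed values, oxygen = 15*harvest_rate - 3. Solving for 12 gives harvest_rate = 1, within [1, 13].

set harvest_rate = 1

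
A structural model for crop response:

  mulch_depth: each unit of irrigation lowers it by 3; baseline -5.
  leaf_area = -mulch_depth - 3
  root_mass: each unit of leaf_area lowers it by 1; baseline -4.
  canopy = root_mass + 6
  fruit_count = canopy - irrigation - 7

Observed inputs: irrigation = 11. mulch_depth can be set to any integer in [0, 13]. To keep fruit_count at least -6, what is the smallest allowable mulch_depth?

mulch_depth = 7

Intervening on mulch_depth fixes its value directly, overriding its dependence on irrigation.
Substituting into the root_mass equation gives root_mass = mulch_depth - 1.
This gives canopy = mulch_depth + 5.
Substituting into the fruit_count equation gives fruit_count = mulch_depth - 13.
Require mulch_depth - 13 ≥ -6, so mulch_depth ≥ 7.
The smallest integer in [0, 13] satisfying this is 7.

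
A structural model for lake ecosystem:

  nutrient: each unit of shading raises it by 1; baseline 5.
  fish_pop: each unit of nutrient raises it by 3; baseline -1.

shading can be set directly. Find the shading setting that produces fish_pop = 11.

shading = -1

Substituting into the fish_pop equation gives fish_pop = 3*shading + 14.
Solve 3*shading + 14 = 11: shading = (11 - 14) / 3 = -1.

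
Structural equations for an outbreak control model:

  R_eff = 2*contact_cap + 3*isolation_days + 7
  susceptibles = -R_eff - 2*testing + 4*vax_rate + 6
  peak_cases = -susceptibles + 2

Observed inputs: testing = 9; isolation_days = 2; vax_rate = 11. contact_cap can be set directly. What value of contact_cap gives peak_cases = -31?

contact_cap = -7

Substituting into the R_eff equation gives R_eff = 2*contact_cap + 13.
Substituting into the susceptibles equation gives susceptibles = -2*contact_cap + 19.
Substituting into the peak_cases equation gives peak_cases = 2*contact_cap - 17.
Solve 2*contact_cap - 17 = -31: contact_cap = (-31 + 17) / 2 = -7.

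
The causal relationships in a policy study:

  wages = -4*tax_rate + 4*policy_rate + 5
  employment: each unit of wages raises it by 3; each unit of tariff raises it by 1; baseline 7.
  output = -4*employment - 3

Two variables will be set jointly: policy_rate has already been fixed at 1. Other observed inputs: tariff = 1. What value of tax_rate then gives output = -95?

With policy_rate held at 1:
Substituting into the wages equation gives wages = -4*tax_rate + 9.
employment becomes -12*tax_rate + 35.
So output = 48*tax_rate - 143.
Solve 48*tax_rate - 143 = -95: tax_rate = (-95 + 143) / 48 = 1.

tax_rate = 1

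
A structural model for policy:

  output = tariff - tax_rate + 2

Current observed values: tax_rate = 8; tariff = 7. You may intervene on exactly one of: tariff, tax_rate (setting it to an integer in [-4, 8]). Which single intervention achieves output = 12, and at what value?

Intervening on tariff: output = tariff - 6. Reaching 12 requires tariff = 18, outside [-4, 8].
Intervening on tax_rate: with other inputs at their observed values, output = -tax_rate + 9. Solving for 12 gives tax_rate = -3, within [-4, 8].

set tax_rate = -3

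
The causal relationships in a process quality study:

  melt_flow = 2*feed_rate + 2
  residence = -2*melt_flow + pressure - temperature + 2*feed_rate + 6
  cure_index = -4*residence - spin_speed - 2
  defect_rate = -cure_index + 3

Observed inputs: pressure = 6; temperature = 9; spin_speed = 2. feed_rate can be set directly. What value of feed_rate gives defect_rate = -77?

feed_rate = 10

Substituting into the residence equation gives residence = -2*feed_rate - 1.
Substituting into the cure_index equation gives cure_index = 8*feed_rate.
So defect_rate = -8*feed_rate + 3.
Solve -8*feed_rate + 3 = -77: feed_rate = (-77 - 3) / -8 = 10.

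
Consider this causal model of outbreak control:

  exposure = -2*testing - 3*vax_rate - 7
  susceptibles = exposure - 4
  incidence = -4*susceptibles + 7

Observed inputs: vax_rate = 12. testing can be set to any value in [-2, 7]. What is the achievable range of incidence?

Substituting into the exposure equation gives exposure = -2*testing - 43.
Substituting into the susceptibles equation gives susceptibles = -2*testing - 47.
So incidence = 8*testing + 195.
Linear in testing, so extremes are at the endpoints: testing = -2 gives incidence = 179; testing = 7 gives incidence = 251.

179 to 251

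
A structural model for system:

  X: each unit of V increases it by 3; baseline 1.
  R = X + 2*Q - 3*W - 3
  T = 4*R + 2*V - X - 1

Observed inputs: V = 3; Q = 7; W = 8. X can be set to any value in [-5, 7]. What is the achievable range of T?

Intervening on X fixes its value directly, overriding its dependence on V.
Substituting into the R equation gives R = X - 13.
So T = 3*X - 47.
Linear in X, so extremes are at the endpoints: X = -5 gives T = -62; X = 7 gives T = -26.

-62 to -26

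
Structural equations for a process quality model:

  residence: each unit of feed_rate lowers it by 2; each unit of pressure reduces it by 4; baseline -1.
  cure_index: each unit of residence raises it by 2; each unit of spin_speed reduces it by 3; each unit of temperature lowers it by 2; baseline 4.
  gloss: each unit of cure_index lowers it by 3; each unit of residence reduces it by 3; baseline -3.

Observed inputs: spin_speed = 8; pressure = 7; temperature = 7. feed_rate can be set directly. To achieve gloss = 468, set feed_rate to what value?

feed_rate = 6

Substituting into the residence equation gives residence = -2*feed_rate - 29.
This gives cure_index = -4*feed_rate - 92.
gloss becomes 18*feed_rate + 360.
Solve 18*feed_rate + 360 = 468: feed_rate = (468 - 360) / 18 = 6.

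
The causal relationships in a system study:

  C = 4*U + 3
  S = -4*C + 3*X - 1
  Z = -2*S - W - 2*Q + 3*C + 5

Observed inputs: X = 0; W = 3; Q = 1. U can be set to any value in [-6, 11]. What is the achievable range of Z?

-229 to 519

Substituting into the S equation gives S = -16*U - 13.
Substituting into the Z equation gives Z = 44*U + 35.
Linear in U, so extremes are at the endpoints: U = -6 gives Z = -229; U = 11 gives Z = 519.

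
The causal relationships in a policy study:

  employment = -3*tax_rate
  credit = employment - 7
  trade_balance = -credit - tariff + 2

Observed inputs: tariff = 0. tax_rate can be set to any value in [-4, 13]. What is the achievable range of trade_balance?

Substituting into the credit equation gives credit = -3*tax_rate - 7.
Substituting into the trade_balance equation gives trade_balance = 3*tax_rate + 9.
Linear in tax_rate, so extremes are at the endpoints: tax_rate = -4 gives trade_balance = -3; tax_rate = 13 gives trade_balance = 48.

-3 to 48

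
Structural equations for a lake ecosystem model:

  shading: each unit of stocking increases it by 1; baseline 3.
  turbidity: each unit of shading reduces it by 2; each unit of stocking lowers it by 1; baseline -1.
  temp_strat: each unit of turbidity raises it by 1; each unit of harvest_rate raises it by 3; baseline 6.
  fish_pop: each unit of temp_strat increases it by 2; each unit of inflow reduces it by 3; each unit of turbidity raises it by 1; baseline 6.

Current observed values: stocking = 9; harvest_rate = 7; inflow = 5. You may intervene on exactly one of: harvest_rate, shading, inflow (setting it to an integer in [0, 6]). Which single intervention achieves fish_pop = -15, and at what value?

set shading = 5

Intervening on harvest_rate: fish_pop = 6*harvest_rate - 99. Reaching -15 requires harvest_rate = 14, outside [0, 6].
Intervening on shading: with other inputs at their observed values, fish_pop = -6*shading + 15. Solving for -15 gives shading = 5, within [0, 6].
Intervening on inflow: fish_pop = -3*inflow - 42. Reaching -15 requires inflow = -9, outside [0, 6].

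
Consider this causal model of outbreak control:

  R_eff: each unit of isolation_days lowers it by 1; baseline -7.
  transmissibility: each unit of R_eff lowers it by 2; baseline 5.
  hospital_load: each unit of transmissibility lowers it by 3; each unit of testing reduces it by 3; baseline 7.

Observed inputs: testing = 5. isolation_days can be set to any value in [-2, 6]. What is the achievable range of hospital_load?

Substituting into the transmissibility equation gives transmissibility = 2*isolation_days + 19.
Substituting into the hospital_load equation gives hospital_load = -6*isolation_days - 65.
Linear in isolation_days, so extremes are at the endpoints: isolation_days = -2 gives hospital_load = -53; isolation_days = 6 gives hospital_load = -101.

-101 to -53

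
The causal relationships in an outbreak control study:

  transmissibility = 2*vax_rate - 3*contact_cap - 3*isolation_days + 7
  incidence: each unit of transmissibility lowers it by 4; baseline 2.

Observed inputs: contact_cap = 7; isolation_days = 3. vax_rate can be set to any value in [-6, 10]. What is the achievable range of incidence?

Substituting into the transmissibility equation gives transmissibility = 2*vax_rate - 23.
incidence becomes -8*vax_rate + 94.
Linear in vax_rate, so extremes are at the endpoints: vax_rate = -6 gives incidence = 142; vax_rate = 10 gives incidence = 14.

14 to 142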